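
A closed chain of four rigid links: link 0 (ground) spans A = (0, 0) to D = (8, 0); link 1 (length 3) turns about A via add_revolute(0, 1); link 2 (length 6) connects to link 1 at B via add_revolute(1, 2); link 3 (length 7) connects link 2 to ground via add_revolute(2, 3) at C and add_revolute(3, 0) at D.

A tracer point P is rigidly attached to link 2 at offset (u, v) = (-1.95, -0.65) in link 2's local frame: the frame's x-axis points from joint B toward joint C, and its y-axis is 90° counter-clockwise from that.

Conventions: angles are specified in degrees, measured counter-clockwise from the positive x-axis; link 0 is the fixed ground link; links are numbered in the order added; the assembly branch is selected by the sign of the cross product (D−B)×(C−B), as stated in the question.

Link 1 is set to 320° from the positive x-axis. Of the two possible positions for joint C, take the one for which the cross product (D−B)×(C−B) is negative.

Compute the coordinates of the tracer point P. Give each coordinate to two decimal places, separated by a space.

A=(0,0), D=(8.00,0)
B = A + 3.00·(cos320°, sin320°) = (2.2981, -1.9284)
|BD| = 6.0191
circle(B,6.00) ∩ circle(D,7.00): a=1.9297, h=5.6812
  candidates: C₊=(2.3060,4.0716) cross=34.196; C₋=(5.9462,-6.6919) cross=-34.196
  branch - wants cross < 0 → take C=(5.9462,-6.6919) (cross=-34.196)
ex = (C−B)/|BC| = (0.6080,-0.7939); ey = (0.7939,0.6080)
P = B + -1.95·ex + -0.65·ey = (0.5965,-0.7754)

0.60 -0.78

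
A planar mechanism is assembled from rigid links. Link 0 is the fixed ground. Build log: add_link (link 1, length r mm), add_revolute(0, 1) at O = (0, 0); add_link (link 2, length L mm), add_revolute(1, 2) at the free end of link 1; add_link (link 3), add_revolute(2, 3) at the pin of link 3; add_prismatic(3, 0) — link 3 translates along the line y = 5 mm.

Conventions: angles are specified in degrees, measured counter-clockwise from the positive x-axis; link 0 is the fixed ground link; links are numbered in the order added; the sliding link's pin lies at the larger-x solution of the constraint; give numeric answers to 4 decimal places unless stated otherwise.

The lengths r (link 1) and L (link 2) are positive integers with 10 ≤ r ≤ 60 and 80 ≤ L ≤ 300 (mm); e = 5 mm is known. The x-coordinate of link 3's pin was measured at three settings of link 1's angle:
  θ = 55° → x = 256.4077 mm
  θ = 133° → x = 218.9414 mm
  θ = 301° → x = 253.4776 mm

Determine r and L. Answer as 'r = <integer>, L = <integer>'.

constraint per measurement: (x − r cos θ)² + (r sin θ − e)² = L²
subtracting the θ₁ and θ₂ equations cancels the r² and L² terms:
r = (x₁² − x₂²) / (2[(x₁cos θ₁ + e sin θ₁) − (x₂cos θ₂ + e sin θ₂)]) = 30.0000 → r = 30
L² = (x₁ − r cos θ₁)² + (r sin θ₁ − e)² = 57599.9981 → L = 240.0000 → L = 240
check at θ₃=301°: x = 253.4776 (printed 253.4776) ✓

r = 30, L = 240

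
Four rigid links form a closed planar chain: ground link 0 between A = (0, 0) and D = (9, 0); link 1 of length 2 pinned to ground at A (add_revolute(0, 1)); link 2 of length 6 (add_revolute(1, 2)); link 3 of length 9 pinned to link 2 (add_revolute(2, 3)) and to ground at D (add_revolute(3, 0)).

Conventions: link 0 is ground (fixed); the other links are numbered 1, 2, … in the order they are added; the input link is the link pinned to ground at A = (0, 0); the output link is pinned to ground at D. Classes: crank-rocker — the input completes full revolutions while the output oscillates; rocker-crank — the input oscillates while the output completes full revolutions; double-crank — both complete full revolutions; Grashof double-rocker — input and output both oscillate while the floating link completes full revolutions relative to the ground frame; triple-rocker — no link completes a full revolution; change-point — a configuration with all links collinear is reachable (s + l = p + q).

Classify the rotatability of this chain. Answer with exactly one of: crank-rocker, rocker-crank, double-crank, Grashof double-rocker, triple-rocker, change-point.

lengths: ground=9, input=2, coupler=6, output=9
sorted: s=2 (shortest), l=9 (longest), p+q=15
s + l = 11 vs p + q = 15
s + l < p + q (Grashof) with shortest = input link → crank-rocker

crank-rocker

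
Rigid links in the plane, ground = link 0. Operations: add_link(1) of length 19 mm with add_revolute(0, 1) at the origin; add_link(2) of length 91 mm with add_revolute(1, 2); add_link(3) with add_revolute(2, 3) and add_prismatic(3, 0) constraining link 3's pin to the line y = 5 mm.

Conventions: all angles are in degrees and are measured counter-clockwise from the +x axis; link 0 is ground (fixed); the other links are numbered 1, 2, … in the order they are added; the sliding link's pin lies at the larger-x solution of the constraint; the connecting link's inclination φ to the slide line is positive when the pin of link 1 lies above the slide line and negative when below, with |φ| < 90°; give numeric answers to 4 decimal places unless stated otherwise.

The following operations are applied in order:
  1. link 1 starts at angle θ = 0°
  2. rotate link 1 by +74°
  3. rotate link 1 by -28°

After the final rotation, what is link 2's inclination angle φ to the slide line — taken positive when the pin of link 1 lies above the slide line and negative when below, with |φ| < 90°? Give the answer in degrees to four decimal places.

geometry: r = 19 mm, L = 91 mm, e = 5 mm; θ starts at 0°
rotate link 1 by +74°: θ ← 0° +74° = 74°
rotate link 1 by -28°: θ ← 74° -28° = 46°
h = r sin θ − e = 13.667456 − 5 = 8.667456
sin φ = h / L = 8.667456 / 91 = 0.09524677
φ = arcsin(0.09524677) = 5.465523°

5.4655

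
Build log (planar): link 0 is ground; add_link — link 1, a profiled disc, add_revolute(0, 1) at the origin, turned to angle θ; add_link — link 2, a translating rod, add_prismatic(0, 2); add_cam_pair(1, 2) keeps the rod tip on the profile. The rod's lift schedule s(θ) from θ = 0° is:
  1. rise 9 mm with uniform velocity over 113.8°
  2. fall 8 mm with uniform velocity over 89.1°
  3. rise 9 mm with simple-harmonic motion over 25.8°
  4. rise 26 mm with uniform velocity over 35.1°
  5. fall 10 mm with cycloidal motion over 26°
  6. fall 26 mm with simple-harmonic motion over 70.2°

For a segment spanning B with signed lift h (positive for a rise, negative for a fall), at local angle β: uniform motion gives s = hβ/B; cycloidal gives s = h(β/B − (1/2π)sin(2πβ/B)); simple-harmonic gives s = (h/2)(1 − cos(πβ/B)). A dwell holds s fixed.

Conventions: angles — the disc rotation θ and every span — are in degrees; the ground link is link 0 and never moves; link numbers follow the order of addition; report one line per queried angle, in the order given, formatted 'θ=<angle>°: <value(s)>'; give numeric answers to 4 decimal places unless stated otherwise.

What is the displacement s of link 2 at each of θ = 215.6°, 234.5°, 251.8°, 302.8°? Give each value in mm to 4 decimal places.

seg 1 [0°–113.8°] uniform, h=9: full span → s += 9 → s = 9.0000
seg 2 [113.8°–202.9°] uniform, h=-8: full span → s += -8 → s = 1.0000
seg 3 [202.9°–228.7°] simple-harmonic, h=9: θ=215.6° here. β=12.7, B=25.8. 9/2·(1 − cos(π·0.4922)) = 4.3904 → s = 5.3904
seg 3 [202.9°–228.7°] simple-harmonic, h=9: full span → s += 9 → s = 10.0000
seg 4 [228.7°–263.8°] uniform, h=26: θ=234.5° here. β=5.8, B=35.1. 26·5.8/35.1 = 4.2963 → s = 14.2963
seg 4 [228.7°–263.8°] uniform, h=26: θ=251.8° here. β=23.1, B=35.1. 26·23.1/35.1 = 17.1111 → s = 27.1111
seg 4 [228.7°–263.8°] uniform, h=26: full span → s += 26 → s = 36.0000
seg 5 [263.8°–289.8°] cycloidal, h=-10: full span → s += -10 → s = 26.0000
seg 6 [289.8°–360°] simple-harmonic, h=-26: θ=302.8° here. β=13, B=70.2. -26/2·(1 − cos(π·0.1852)) = -2.1387 → s = 23.8613

θ=215.6°: 5.3904
θ=234.5°: 14.2963
θ=251.8°: 27.1111
θ=302.8°: 23.8613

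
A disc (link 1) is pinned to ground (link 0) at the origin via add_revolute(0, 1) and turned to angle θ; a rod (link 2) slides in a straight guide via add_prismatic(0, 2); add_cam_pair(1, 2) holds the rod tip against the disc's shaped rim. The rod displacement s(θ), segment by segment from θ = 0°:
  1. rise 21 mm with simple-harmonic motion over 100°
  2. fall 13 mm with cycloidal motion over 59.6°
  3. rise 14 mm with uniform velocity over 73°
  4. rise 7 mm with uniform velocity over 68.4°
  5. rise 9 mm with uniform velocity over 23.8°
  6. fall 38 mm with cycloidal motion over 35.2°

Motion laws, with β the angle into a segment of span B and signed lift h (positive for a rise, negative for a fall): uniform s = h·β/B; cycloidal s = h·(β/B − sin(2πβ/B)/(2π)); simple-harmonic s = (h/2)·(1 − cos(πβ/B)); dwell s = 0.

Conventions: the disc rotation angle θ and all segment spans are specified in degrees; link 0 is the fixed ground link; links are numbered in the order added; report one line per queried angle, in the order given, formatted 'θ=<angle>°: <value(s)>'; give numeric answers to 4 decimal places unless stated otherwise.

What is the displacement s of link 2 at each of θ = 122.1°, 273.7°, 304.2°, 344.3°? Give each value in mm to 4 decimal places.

segment 1 (0° to 100°, simple-harmonic, h = 21) is passed completely: s = 0.0000 + (21) = 21.0000
θ = 122.1° falls in segment 2 (100° to 159.6°, cycloidal, h = -13): β = 122.1 − 100 = 22.1°, B = 59.6°; Δs = -13·(0.3708 − sin(2π·0.3708)/(2π)) = -3.3194; s = 21.0000 − 3.3194 = 17.6806
segment 2 (100° to 159.6°, cycloidal, h = -13) is passed completely: s = 21.0000 + (-13) = 8.0000
segment 3 (159.6° to 232.6°, uniform, h = 14) is passed completely: s = 8.0000 + (14) = 22.0000
θ = 273.7° falls in segment 4 (232.6° to 301°, uniform, h = 7): β = 273.7 − 232.6 = 41.1°, B = 68.4°; Δs = 7·41.1/68.4 = 4.2061; s = 22.0000 + 4.2061 = 26.2061
segment 4 (232.6° to 301°, uniform, h = 7) is passed completely: s = 22.0000 + (7) = 29.0000
θ = 304.2° falls in segment 5 (301° to 324.8°, uniform, h = 9): β = 304.2 − 301 = 3.2°, B = 23.8°; Δs = 9·3.2/23.8 = 1.2101; s = 29.0000 + 1.2101 = 30.2101
segment 5 (301° to 324.8°, uniform, h = 9) is passed completely: s = 29.0000 + (9) = 38.0000
θ = 344.3° falls in segment 6 (324.8° to 360°, cycloidal, h = -38): β = 344.3 − 324.8 = 19.5°, B = 35.2°; Δs = -38·(0.5540 − sin(2π·0.5540)/(2π)) = -23.0632; s = 38.0000 − 23.0632 = 14.9368

θ=122.1°: 17.6806
θ=273.7°: 26.2061
θ=304.2°: 30.2101
θ=344.3°: 14.9368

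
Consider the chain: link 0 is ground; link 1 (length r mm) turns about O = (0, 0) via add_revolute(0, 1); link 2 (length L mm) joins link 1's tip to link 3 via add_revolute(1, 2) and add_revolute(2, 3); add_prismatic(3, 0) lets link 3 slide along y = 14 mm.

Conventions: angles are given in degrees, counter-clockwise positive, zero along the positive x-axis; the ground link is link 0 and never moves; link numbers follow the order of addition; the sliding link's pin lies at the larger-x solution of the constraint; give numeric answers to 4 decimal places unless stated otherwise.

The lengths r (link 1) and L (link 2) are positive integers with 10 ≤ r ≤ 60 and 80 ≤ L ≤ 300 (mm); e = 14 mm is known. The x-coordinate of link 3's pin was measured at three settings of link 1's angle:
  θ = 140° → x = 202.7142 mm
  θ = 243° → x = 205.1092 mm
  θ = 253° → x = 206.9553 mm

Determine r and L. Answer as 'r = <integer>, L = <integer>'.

constraint per measurement: (x − r cos θ)² + (r sin θ − e)² = L²
subtracting the θ₁ and θ₂ equations cancels the r² and L² terms:
r = (x₁² − x₂²) / (2[(x₁cos θ₁ + e sin θ₁) − (x₂cos θ₂ + e sin θ₂)]) = 12.0000 → r = 12
L² = (x₁ − r cos θ₁)² + (r sin θ₁ − e)² = 44943.9843 → L = 212.0000 → L = 212
check at θ₃=253°: x = 206.9553 (printed 206.9553) ✓

r = 12, L = 212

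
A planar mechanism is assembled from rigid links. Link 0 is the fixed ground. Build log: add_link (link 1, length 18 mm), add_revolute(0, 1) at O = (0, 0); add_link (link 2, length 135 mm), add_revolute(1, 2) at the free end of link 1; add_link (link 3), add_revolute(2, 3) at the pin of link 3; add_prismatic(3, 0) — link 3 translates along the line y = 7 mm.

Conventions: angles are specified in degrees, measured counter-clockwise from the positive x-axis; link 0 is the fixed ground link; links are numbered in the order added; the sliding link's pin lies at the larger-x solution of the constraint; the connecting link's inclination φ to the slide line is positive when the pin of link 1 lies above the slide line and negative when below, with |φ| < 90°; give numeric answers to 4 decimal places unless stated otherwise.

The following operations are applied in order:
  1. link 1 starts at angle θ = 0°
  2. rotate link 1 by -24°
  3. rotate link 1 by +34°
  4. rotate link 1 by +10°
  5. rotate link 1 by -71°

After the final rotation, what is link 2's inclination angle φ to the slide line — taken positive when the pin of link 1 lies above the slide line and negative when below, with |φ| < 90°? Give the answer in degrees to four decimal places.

geometry: r = 18 mm, L = 135 mm, e = 7 mm; θ starts at 0°
rotate link 1 by -24°: θ ← 0° -24° = -24°
rotate link 1 by +34°: θ ← -24° +34° = 10°
rotate link 1 by +10°: θ ← 10° +10° = 20°
rotate link 1 by -71°: θ ← 20° -71° = -51°
h = r sin θ − e = -13.988627 − 7 = -20.988627
sin φ = h / L = -20.988627 / 135 = -0.15547131
φ = arcsin(-0.15547131) = -8.944132°

-8.9441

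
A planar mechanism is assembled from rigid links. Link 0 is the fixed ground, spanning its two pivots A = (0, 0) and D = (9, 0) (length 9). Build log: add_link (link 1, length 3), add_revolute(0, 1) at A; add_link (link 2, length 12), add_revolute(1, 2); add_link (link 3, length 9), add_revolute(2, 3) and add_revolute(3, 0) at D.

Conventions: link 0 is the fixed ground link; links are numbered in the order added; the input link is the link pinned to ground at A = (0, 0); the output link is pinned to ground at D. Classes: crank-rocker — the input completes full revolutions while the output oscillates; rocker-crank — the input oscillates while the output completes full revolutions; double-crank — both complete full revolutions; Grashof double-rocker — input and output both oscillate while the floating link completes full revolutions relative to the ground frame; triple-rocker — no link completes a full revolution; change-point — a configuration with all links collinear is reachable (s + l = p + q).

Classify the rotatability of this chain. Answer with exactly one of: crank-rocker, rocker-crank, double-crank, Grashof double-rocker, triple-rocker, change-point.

lengths: ground=9, input=3, coupler=12, output=9
sorted: s=3 (shortest), l=12 (longest), p+q=18
s + l = 15 vs p + q = 18
s + l < p + q (Grashof) with shortest = input link → crank-rocker

crank-rocker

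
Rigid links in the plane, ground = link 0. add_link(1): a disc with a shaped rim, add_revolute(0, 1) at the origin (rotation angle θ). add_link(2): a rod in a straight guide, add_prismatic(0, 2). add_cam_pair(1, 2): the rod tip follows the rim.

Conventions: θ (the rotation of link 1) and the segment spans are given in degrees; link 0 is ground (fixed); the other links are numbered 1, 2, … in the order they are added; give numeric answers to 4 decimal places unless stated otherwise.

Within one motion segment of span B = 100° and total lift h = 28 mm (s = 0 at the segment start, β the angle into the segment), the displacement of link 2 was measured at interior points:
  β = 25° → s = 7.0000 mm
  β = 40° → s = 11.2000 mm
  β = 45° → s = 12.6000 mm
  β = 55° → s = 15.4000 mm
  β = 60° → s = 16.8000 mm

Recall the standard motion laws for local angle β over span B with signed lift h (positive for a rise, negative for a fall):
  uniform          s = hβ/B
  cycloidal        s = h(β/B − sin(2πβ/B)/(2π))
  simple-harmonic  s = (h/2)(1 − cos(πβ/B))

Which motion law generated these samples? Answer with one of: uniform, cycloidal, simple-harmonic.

candidates at β/B = r: uniform s = h·r (linear in β); cycloidal s = h·(r − sin(2πr)/(2π)); simple-harmonic s = (h/2)(1 − cos(πr))
β=25°: printed 7.0000 | uniform 7.0000, cycloidal 2.5437, simple-harmonic 4.1005
β=40°: printed 11.2000 | uniform 11.2000, cycloidal 8.5806, simple-harmonic 9.6738
β=45°: printed 12.6000 | uniform 12.6000, cycloidal 11.2229, simple-harmonic 11.8099
β=55°: printed 15.4000 | uniform 15.4000, cycloidal 16.7771, simple-harmonic 16.1901
β=60°: printed 16.8000 | uniform 16.8000, cycloidal 19.4194, simple-harmonic 18.3262
only one law matches every sample → uniform

uniform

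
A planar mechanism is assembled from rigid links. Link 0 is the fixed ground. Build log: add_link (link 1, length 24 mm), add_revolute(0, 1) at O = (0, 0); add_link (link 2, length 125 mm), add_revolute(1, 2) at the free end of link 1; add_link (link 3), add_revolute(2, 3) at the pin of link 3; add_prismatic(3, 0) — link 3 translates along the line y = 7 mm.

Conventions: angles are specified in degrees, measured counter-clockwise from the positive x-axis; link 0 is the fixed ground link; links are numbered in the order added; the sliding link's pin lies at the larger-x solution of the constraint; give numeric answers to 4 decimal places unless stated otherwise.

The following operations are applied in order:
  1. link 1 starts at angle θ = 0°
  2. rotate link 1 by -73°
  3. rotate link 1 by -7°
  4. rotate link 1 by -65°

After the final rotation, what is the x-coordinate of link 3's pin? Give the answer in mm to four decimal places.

geometry: r = 24 mm, L = 125 mm, e = 7 mm; θ starts at 0°
rotate link 1 by -73°: θ ← 0° -73° = -73°
rotate link 1 by -7°: θ ← -73° -7° = -80°
rotate link 1 by -65°: θ ← -80° -65° = -145°
crank pin P = (r cos θ, r sin θ) = (-19.659649, -13.765834)
h = r sin θ − e = -13.765834 − 7 = -20.765834
x = r cos θ + √(L² − h²) = -19.659649 + 123.263053 = 103.603403

103.6034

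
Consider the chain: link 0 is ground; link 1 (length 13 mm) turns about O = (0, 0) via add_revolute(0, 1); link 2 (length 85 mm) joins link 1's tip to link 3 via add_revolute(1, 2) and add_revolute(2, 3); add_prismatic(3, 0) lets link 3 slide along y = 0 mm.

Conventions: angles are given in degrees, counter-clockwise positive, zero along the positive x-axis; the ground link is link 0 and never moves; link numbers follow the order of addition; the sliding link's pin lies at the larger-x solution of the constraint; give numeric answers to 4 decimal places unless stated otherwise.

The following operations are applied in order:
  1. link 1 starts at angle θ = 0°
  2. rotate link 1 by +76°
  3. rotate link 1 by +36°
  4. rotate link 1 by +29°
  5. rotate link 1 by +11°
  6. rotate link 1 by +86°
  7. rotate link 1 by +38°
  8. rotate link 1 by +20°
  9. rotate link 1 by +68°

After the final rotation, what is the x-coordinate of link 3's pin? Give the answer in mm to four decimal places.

geometry: r = 13 mm, L = 85 mm, e = 0 mm; θ starts at 0°
rotate link 1 by +76°: θ ← 0° +76° = 76°
rotate link 1 by +36°: θ ← 76° +36° = 112°
rotate link 1 by +29°: θ ← 112° +29° = 141°
rotate link 1 by +11°: θ ← 141° +11° = 152°
rotate link 1 by +86°: θ ← 152° +86° = 238°
rotate link 1 by +38°: θ ← 238° +38° = 276°
rotate link 1 by +20°: θ ← 276° +20° = 296°
rotate link 1 by +68°: θ ← 296° +68° = 364°
crank pin P = (r cos θ, r sin θ) = (12.968333, 0.906834)
h = r sin θ − e = 0.906834 − 0 = 0.906834
x = r cos θ + √(L² − h²) = 12.968333 + 84.995163 = 97.963495

97.9635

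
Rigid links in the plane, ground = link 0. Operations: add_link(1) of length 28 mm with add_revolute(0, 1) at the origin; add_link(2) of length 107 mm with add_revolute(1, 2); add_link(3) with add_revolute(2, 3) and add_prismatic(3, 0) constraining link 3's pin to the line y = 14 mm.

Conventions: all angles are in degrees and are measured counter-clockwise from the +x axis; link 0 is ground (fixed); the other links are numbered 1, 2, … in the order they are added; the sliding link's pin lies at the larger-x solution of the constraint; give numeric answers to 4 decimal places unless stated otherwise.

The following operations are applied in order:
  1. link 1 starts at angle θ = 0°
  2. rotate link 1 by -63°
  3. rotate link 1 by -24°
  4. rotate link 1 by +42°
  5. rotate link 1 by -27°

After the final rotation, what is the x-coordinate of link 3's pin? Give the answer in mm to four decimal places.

geometry: r = 28 mm, L = 107 mm, e = 14 mm; θ starts at 0°
rotate link 1 by -63°: θ ← 0° -63° = -63°
rotate link 1 by -24°: θ ← -63° -24° = -87°
rotate link 1 by +42°: θ ← -87° +42° = -45°
rotate link 1 by -27°: θ ← -45° -27° = -72°
crank pin P = (r cos θ, r sin θ) = (8.652476, -26.629582)
h = r sin θ − e = -26.629582 − 14 = -40.629582
x = r cos θ + √(L² − h²) = 8.652476 + 98.986045 = 107.638520

107.6385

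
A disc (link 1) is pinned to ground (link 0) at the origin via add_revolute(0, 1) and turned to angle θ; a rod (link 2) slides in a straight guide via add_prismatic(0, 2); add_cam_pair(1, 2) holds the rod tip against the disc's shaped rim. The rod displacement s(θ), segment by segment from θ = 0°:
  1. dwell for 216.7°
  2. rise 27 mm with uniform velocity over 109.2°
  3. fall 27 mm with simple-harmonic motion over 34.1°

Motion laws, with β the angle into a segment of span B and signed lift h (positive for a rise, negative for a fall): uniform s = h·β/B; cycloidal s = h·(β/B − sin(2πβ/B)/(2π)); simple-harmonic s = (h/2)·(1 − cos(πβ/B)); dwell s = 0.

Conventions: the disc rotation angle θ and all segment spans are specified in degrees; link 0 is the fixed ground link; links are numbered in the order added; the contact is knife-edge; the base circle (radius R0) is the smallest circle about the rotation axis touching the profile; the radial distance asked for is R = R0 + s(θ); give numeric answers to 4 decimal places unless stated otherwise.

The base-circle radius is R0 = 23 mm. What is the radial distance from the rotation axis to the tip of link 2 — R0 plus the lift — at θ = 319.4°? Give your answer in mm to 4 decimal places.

segment 1 (0° to 216.7°, dwell): s unchanged at 0.0000
θ = 319.4° falls in segment 2 (216.7° to 325.9°, uniform, h = 27): β = 319.4 − 216.7 = 102.7°, B = 109.2°; Δs = 27·102.7/109.2 = 25.3929; s = 0.0000 + 25.3929 = 25.3929
R = R0 + s = 23 + 25.3929 = 48.3929

48.3929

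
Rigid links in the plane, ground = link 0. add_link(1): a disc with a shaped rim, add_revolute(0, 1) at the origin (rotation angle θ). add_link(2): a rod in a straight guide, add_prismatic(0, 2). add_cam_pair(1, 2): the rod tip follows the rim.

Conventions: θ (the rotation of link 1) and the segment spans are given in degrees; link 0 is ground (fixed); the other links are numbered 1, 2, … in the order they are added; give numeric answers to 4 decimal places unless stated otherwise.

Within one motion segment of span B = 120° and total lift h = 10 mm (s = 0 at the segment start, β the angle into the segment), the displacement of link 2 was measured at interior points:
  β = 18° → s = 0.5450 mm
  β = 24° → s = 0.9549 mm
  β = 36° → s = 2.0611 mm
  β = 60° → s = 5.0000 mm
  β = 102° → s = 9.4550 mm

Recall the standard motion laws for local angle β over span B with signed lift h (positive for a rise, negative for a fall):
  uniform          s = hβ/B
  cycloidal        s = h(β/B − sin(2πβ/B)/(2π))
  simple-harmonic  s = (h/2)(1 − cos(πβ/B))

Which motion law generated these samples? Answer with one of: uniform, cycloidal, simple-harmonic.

candidates at β/B = r: uniform s = h·r (linear in β); cycloidal s = h·(r − sin(2πr)/(2π)); simple-harmonic s = (h/2)(1 − cos(πr))
β=18°: printed 0.5450 | uniform 1.5000, cycloidal 0.2124, simple-harmonic 0.5450
β=24°: printed 0.9549 | uniform 2.0000, cycloidal 0.4863, simple-harmonic 0.9549
β=36°: printed 2.0611 | uniform 3.0000, cycloidal 1.4863, simple-harmonic 2.0611
β=60°: printed 5.0000 | uniform 5.0000, cycloidal 5.0000, simple-harmonic 5.0000
β=102°: printed 9.4550 | uniform 8.5000, cycloidal 9.7876, simple-harmonic 9.4550
only one law matches every sample → simple-harmonic

simple-harmonic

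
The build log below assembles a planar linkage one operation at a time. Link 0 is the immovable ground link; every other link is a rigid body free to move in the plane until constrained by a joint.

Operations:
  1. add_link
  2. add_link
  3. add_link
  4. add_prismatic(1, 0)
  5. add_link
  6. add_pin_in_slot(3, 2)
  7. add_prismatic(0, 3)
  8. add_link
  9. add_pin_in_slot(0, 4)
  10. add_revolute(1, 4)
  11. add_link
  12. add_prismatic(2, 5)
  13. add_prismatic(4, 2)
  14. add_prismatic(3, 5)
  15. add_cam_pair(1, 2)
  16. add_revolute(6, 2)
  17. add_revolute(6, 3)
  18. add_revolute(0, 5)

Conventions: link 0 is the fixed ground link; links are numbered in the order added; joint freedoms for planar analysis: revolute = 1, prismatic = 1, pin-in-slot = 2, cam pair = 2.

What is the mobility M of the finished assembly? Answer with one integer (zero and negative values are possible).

(L,J1,J2)=(1,0,0); link0 fixed
link1: (2,0,0)
link2: (3,0,0)
link3: (4,0,0)
P 1-0 [J1]: (4,1,0)
link4: (5,1,0)
PS 3-2 [J2]: (5,1,1)
P 0-3 [J1]: (5,2,1)
link5: (6,2,1)
PS 0-4 [J2]: (6,2,2)
R 1-4 [J1]: (6,3,2)
link6: (7,3,2)
P 2-5 [J1]: (7,4,2)
P 4-2 [J1]: (7,5,2)
P 3-5 [J1]: (7,6,2)
C 1-2 [J2]: (7,6,3)
R 6-2 [J1]: (7,7,3)
R 6-3 [J1]: (7,8,3)
R 0-5 [J1]: (7,9,3)
Grübler: 3·6 − 2·9 − 3 = -3

M = -3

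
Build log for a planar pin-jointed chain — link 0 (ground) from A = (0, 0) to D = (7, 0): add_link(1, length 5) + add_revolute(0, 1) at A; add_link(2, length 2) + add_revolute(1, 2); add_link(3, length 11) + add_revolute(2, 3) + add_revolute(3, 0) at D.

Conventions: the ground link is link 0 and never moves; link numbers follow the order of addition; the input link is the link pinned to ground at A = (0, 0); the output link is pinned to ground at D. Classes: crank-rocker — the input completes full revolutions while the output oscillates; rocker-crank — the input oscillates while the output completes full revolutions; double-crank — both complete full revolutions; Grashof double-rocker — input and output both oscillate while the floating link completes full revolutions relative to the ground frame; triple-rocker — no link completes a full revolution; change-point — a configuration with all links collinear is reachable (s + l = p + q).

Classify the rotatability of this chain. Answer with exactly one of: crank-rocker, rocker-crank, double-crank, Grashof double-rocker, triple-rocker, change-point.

lengths: ground=7, input=5, coupler=2, output=11
sorted: s=2 (shortest), l=11 (longest), p+q=12
s + l = 13 vs p + q = 12
s + l > p + q → non-Grashof → no link fully rotates → triple-rocker

triple-rocker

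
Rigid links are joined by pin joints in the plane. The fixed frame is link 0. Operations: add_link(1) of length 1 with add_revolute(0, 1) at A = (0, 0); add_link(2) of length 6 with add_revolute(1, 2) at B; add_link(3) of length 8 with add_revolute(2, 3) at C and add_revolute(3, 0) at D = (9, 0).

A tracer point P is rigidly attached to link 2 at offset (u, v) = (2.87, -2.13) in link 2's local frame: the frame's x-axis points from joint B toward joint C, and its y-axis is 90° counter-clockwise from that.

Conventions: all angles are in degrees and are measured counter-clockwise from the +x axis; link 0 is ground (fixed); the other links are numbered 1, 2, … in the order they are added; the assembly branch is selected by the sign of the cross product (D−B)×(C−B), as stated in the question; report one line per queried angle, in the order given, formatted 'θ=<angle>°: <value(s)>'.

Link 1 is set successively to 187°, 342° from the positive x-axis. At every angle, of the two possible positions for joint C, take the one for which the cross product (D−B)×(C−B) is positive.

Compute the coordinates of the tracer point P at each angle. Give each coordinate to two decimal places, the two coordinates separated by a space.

A=(0,0), D=(9.00,0)
θ=187°: B = A + 1.00·(cos187°, sin187°) = (-0.9925, -0.1219)
θ=187°: |BD| = 9.9933
θ=187°: circle(B,6.00) ∩ circle(D,8.00): a=3.5957, h=4.8032
θ=187°:   candidates: C₊=(2.5443,4.7248) cross=48.000; C₋=(2.6615,-4.8809) cross=-48.000
θ=187°:   branch + wants cross > 0 → take C=(2.5443,4.7248) (cross=48.000)
θ=187°: ex = (C−B)/|BC| = (0.5895,0.8078); ey = (-0.8078,0.5895)
θ=187°: P = B + 2.87·ex + -2.13·ey = (2.4198,0.9409)
θ=342°: B = A + 1.00·(cos342°, sin342°) = (0.9511, -0.3090)
θ=342°: |BD| = 8.0549
θ=342°: circle(B,6.00) ∩ circle(D,8.00): a=2.2894, h=5.5461
θ=342°:   candidates: C₊=(3.0260,5.3208) cross=44.673; C₋=(3.4515,-5.7632) cross=-44.673
θ=342°:   branch + wants cross > 0 → take C=(3.0260,5.3208) (cross=44.673)
θ=342°: ex = (C−B)/|BC| = (0.3458,0.9383); ey = (-0.9383,0.3458)
θ=342°: P = B + 2.87·ex + -2.13·ey = (3.9421,1.6473)

θ=187°: 2.42 0.94
θ=342°: 3.94 1.65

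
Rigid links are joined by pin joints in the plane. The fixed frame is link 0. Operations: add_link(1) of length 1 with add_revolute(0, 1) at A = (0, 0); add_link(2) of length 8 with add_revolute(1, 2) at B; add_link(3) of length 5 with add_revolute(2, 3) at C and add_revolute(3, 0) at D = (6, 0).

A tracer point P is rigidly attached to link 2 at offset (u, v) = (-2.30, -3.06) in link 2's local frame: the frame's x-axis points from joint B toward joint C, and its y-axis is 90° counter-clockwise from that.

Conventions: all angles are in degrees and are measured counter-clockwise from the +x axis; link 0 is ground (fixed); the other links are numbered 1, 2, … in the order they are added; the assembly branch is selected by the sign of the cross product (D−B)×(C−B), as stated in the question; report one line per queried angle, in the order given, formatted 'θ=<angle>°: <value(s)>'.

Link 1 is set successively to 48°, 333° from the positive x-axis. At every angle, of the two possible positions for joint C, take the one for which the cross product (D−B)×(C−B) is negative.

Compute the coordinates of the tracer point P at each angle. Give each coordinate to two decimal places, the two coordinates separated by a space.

A=(0,0), D=(6.00,0)
θ=48°: B = A + 1.00·(cos48°, sin48°) = (0.6691, 0.7431)
θ=48°: |BD| = 5.3824
θ=48°: circle(B,8.00) ∩ circle(D,5.00): a=6.3141, h=4.9124
θ=48°:   candidates: C₊=(7.6010,4.7367) cross=26.441; C₋=(6.2445,-4.9940) cross=-26.441
θ=48°:   branch - wants cross < 0 → take C=(6.2445,-4.9940) (cross=-26.441)
θ=48°: ex = (C−B)/|BC| = (0.6969,-0.7171); ey = (0.7171,0.6969)
θ=48°: P = B + -2.30·ex + -3.06·ey = (-3.1283,0.2600)
θ=333°: B = A + 1.00·(cos333°, sin333°) = (0.8910, -0.4540)
θ=333°: |BD| = 5.1291
θ=333°: circle(B,8.00) ∩ circle(D,5.00): a=6.3664, h=4.8445
θ=333°:   candidates: C₊=(6.8036,4.9350) cross=24.848; C₋=(7.6612,-4.7160) cross=-24.848
θ=333°:   branch - wants cross < 0 → take C=(7.6612,-4.7160) (cross=-24.848)
θ=333°: ex = (C−B)/|BC| = (0.8463,-0.5327); ey = (0.5327,0.8463)
θ=333°: P = B + -2.30·ex + -3.06·ey = (-2.6856,-1.8183)

θ=48°: -3.13 0.26
θ=333°: -2.69 -1.82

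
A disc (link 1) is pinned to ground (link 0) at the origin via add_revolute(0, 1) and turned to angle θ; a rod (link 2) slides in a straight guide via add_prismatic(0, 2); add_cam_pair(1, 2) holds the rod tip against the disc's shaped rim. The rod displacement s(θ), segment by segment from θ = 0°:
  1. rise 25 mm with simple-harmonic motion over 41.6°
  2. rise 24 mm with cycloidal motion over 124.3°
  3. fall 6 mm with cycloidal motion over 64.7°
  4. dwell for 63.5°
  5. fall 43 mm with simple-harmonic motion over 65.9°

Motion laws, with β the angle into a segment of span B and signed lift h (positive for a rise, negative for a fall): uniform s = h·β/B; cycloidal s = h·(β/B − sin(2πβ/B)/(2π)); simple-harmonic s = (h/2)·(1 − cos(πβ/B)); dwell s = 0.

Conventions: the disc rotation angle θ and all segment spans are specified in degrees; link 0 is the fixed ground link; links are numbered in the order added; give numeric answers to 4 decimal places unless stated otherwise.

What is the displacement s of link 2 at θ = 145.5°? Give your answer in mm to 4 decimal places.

segment 1 (0° to 41.6°, simple-harmonic, h = 25) is passed completely: s = 0.0000 + (25) = 25.0000
θ = 145.5° falls in segment 2 (41.6° to 165.9°, cycloidal, h = 24): β = 145.5 − 41.6 = 103.9°, B = 124.3°; Δs = 24·(0.8359 − sin(2π·0.8359)/(2π)) = 23.3381; s = 25.0000 + 23.3381 = 48.3381

48.3381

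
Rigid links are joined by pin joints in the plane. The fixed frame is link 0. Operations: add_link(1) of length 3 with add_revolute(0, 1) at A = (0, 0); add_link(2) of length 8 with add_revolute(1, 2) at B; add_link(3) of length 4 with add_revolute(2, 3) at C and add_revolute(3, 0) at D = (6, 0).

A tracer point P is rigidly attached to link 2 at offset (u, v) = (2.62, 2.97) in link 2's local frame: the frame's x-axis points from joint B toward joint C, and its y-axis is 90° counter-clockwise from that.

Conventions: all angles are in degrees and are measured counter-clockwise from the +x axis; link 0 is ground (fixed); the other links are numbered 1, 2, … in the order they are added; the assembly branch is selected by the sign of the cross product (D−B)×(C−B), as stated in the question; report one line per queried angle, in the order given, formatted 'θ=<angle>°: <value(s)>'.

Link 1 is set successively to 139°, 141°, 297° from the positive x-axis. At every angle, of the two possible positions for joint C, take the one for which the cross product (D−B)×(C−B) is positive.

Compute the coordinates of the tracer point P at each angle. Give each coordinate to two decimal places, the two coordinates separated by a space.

A=(0,0), D=(6.00,0)
θ=139°: B = A + 3.00·(cos139°, sin139°) = (-2.2641, 1.9682)
θ=139°: |BD| = 8.4953
θ=139°: circle(B,8.00) ∩ circle(D,4.00): a=7.0727, h=3.7385
θ=139°:   candidates: C₊=(5.4823,3.9664) cross=31.760; C₋=(3.7500,-3.3072) cross=-31.760
θ=139°:   branch + wants cross > 0 → take C=(5.4823,3.9664) (cross=31.760)
θ=139°: ex = (C−B)/|BC| = (0.9683,0.2498); ey = (-0.2498,0.9683)
θ=139°: P = B + 2.62·ex + 2.97·ey = (-0.4690,5.4984)
θ=141°: B = A + 3.00·(cos141°, sin141°) = (-2.3314, 1.8880)
θ=141°: |BD| = 8.5427
θ=141°: circle(B,8.00) ∩ circle(D,4.00): a=7.0808, h=3.7233
θ=141°:   candidates: C₊=(5.3971,3.9543) cross=31.807; C₋=(3.7514,-3.3081) cross=-31.807
θ=141°:   branch + wants cross > 0 → take C=(5.3971,3.9543) (cross=31.807)
θ=141°: ex = (C−B)/|BC| = (0.9661,0.2583); ey = (-0.2583,0.9661)
θ=141°: P = B + 2.62·ex + 2.97·ey = (-0.5675,5.4339)
θ=297°: B = A + 3.00·(cos297°, sin297°) = (1.3620, -2.6730)
θ=297°: |BD| = 5.3532
θ=297°: circle(B,8.00) ∩ circle(D,4.00): a=7.1599, h=3.5687
θ=297°:   candidates: C₊=(5.7834,3.9941) cross=19.104; C₋=(9.3474,-2.1898) cross=-19.104
θ=297°:   branch + wants cross > 0 → take C=(5.7834,3.9941) (cross=19.104)
θ=297°: ex = (C−B)/|BC| = (0.5527,0.8334); ey = (-0.8334,0.5527)
θ=297°: P = B + 2.62·ex + 2.97·ey = (0.3348,1.1519)

θ=139°: -0.47 5.50
θ=141°: -0.57 5.43
θ=297°: 0.33 1.15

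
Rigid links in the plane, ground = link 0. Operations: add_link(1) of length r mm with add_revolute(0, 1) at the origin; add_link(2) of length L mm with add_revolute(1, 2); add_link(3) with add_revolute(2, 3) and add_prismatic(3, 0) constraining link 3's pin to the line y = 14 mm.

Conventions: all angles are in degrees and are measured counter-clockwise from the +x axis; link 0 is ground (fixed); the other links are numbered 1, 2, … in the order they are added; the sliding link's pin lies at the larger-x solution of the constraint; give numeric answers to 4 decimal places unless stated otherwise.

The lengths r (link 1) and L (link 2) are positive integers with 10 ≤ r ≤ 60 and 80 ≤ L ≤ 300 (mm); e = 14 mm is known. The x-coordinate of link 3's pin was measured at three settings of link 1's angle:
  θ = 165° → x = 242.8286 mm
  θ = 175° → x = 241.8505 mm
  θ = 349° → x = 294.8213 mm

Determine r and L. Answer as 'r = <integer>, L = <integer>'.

constraint per measurement: (x − r cos θ)² + (r sin θ − e)² = L²
subtracting the θ₁ and θ₂ equations cancels the r² and L² terms:
r = (x₁² − x₂²) / (2[(x₁cos θ₁ + e sin θ₁) − (x₂cos θ₂ + e sin θ₂)]) = 26.9997 → r = 27
L² = (x₁ − r cos θ₁)² + (r sin θ₁ − e)² = 72361.0002 → L = 269.0000 → L = 269
check at θ₃=349°: x = 294.8213 (printed 294.8213) ✓

r = 27, L = 269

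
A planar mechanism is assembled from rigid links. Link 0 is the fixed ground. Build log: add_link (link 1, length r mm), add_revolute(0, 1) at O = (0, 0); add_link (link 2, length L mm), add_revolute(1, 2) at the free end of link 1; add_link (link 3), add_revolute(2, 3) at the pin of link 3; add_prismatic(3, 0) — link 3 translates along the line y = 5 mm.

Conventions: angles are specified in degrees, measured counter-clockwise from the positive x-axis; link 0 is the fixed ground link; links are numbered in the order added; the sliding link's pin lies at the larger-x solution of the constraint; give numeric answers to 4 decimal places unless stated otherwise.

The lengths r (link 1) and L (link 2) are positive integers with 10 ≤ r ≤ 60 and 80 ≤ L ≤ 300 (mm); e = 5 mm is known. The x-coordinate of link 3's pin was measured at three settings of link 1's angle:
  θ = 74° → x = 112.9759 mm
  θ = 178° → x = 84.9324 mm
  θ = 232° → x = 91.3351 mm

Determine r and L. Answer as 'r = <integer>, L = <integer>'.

constraint per measurement: (x − r cos θ)² + (r sin θ − e)² = L²
subtracting the θ₁ and θ₂ equations cancels the r² and L² terms:
r = (x₁² − x₂²) / (2[(x₁cos θ₁ + e sin θ₁) − (x₂cos θ₂ + e sin θ₂)]) = 23.0000 → r = 23
L² = (x₁ − r cos θ₁)² + (r sin θ₁ − e)² = 11664.0064 → L = 108.0000 → L = 108
check at θ₃=232°: x = 91.3351 (printed 91.3351) ✓

r = 23, L = 108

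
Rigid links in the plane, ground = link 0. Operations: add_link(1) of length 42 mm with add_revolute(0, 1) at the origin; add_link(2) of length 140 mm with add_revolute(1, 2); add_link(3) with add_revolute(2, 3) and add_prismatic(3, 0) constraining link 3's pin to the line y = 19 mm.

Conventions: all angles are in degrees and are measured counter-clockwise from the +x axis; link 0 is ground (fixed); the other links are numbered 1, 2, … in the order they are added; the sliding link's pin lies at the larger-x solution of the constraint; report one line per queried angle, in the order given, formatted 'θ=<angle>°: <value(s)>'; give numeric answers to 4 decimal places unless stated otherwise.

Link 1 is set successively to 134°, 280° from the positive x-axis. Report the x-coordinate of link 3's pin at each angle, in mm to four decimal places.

geometry: r = 42 mm, L = 140 mm, e = 19 mm
θ=134°: crank pin P = (r cos θ, r sin θ) = (-29.175652, 30.212272)
θ=134°: h = r sin θ − e = 30.212272 − 19 = 11.212272
θ=134°: x = r cos θ + √(L² − h²) = -29.175652 + 139.550295 = 110.374644
θ=280°: crank pin P = (r cos θ, r sin θ) = (7.293223, -41.361926)
θ=280°: h = r sin θ − e = -41.361926 − 19 = -60.361926
θ=280°: x = r cos θ + √(L² − h²) = 7.293223 + 126.318795 = 133.612018

θ=134°: 110.3746
θ=280°: 133.6120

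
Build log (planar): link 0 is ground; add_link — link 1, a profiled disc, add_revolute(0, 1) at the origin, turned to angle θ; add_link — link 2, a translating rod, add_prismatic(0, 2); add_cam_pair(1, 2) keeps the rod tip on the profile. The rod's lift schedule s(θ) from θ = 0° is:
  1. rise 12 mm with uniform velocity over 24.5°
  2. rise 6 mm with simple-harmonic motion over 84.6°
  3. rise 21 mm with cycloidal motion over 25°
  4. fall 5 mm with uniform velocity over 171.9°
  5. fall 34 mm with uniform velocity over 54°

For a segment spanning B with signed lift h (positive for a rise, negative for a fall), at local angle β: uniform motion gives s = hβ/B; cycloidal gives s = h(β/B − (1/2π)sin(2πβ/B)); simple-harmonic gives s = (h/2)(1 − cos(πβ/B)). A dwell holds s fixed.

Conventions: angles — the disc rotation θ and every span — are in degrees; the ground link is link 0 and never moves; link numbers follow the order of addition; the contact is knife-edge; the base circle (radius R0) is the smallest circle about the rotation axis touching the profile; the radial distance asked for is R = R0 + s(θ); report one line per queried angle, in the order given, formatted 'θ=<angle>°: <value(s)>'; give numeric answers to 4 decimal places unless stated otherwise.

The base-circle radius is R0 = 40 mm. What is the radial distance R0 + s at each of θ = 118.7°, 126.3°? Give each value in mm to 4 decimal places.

seg 1 [0°–24.5°] uniform, h=12: full span → s += 12 → s = 12.0000
seg 2 [24.5°–109.1°] simple-harmonic, h=6: full span → s += 6 → s = 18.0000
seg 3 [109.1°–134.1°] cycloidal, h=21: θ=118.7° here. β=9.6, B=25. 21·(0.3840 − sin(2π·0.3840)/(2π)) = 5.8380 → s = 23.8380
seg 3 [109.1°–134.1°] cycloidal, h=21: θ=126.3° here. β=17.2, B=25. 21·(0.6880 − sin(2π·0.6880)/(2π)) = 17.5398 → s = 35.5398
θ=118.7°: R = R0 + s = 40 + 23.8380 = 63.8380
θ=126.3°: R = R0 + s = 40 + 35.5398 = 75.5398

θ=118.7°: 63.8380
θ=126.3°: 75.5398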